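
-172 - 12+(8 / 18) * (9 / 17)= -3124 / 17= -183.76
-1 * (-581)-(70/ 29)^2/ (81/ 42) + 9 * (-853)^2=148709482234/ 22707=6549058.98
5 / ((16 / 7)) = 2.19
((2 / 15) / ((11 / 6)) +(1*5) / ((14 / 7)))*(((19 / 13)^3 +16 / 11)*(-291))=-9108324153 / 2658370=-3426.28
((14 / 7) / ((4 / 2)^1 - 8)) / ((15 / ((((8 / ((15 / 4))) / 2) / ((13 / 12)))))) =-64 / 2925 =-0.02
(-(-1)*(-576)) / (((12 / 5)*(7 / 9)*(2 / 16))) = -17280 / 7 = -2468.57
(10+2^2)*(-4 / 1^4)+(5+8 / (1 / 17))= 85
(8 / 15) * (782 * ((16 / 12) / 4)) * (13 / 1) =81328 / 45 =1807.29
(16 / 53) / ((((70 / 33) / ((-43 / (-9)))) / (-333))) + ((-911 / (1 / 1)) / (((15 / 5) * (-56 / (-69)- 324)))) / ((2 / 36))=-866691453 / 4136650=-209.52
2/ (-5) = -2/ 5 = -0.40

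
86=86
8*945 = 7560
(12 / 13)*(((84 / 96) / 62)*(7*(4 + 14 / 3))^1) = 49 / 62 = 0.79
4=4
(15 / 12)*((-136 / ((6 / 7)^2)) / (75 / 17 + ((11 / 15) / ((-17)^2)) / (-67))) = -57604925 / 1098312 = -52.45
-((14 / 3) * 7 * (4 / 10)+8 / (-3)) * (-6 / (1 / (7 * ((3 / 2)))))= 3276 / 5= 655.20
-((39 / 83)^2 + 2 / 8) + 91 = 2494623 / 27556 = 90.53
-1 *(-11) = 11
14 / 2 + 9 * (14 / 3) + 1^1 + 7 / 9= 457 / 9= 50.78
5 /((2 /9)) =45 /2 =22.50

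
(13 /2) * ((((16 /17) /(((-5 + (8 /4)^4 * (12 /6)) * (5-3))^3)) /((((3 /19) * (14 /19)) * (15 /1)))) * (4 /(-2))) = -4693 /105402465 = -0.00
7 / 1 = 7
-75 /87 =-0.86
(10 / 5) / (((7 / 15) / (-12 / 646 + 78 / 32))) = 187515 / 18088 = 10.37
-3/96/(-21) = 1/672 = 0.00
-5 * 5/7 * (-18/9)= 50/7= 7.14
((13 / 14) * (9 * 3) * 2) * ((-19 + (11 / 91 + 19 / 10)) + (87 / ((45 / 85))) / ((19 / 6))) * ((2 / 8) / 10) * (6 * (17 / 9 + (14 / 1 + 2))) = 124964037 / 26600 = 4697.90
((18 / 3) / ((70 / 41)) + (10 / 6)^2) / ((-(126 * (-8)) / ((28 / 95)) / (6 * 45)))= 991 / 1995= 0.50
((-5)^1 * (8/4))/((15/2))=-1.33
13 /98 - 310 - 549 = -84169 /98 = -858.87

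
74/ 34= 37/ 17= 2.18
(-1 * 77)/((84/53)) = -583/12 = -48.58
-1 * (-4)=4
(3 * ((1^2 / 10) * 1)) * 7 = 21 / 10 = 2.10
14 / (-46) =-0.30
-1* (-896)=896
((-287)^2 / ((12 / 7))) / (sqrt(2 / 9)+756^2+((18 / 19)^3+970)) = 23294606886106751013 / 277559109789096772004- 27125855204623*sqrt(2) / 555118219578193544008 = 0.08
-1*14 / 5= -14 / 5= -2.80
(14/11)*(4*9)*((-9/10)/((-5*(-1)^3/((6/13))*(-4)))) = 3402/3575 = 0.95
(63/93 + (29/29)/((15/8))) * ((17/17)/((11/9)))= 1689/1705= 0.99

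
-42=-42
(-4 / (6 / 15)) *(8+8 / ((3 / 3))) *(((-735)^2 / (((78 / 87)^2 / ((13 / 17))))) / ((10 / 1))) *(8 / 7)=-2076933600 / 221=-9397889.59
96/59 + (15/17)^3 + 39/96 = 25233007/9275744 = 2.72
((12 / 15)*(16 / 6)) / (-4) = -8 / 15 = -0.53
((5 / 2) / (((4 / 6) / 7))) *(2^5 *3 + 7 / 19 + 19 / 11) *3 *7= 22603455 / 418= 54075.25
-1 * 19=-19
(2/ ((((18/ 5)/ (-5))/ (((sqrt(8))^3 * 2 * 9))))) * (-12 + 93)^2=-5248800 * sqrt(2)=-7422924.15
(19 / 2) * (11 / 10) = 209 / 20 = 10.45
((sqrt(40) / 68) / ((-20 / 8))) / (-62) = sqrt(10) / 5270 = 0.00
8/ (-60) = -2/ 15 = -0.13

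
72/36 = 2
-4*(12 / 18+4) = -56 / 3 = -18.67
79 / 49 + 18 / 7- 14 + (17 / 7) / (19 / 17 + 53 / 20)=-9.17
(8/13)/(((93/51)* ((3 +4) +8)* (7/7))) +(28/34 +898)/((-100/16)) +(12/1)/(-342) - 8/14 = -144.40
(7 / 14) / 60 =1 / 120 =0.01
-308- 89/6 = -1937/6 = -322.83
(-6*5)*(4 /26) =-60 /13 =-4.62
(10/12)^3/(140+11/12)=0.00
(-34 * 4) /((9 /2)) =-272 /9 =-30.22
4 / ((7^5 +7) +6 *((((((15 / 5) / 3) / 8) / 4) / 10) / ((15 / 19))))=3200 / 13451219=0.00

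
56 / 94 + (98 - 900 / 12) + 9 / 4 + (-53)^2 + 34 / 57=30384599 / 10716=2835.44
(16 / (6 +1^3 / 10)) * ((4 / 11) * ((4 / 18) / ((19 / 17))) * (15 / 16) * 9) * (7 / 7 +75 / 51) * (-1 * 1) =-50400 / 12749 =-3.95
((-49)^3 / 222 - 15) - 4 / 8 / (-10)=-1209679 / 2220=-544.90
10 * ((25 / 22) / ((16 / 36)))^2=253125 / 3872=65.37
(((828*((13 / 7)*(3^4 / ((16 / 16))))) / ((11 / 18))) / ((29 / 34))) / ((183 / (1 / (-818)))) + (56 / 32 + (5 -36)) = -6873929361 / 222844468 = -30.85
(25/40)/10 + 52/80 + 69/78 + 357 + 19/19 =373981/1040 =359.60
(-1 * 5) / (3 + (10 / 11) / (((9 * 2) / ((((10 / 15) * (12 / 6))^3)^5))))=-7102708965 / 9630334499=-0.74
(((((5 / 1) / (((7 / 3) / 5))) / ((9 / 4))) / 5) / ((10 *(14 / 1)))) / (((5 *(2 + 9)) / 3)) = 1 / 2695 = 0.00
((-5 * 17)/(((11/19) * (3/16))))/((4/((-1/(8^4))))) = 1615/33792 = 0.05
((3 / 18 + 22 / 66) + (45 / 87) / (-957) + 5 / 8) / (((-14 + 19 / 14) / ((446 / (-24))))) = 129904859 / 78596496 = 1.65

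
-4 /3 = -1.33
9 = 9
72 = 72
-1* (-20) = 20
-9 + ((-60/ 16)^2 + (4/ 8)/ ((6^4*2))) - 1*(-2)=36613/ 5184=7.06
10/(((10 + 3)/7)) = 70/13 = 5.38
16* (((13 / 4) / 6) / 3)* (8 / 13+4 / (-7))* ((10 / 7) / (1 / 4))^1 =320 / 441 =0.73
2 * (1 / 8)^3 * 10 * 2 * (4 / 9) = 5 / 144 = 0.03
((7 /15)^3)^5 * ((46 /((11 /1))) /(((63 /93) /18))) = 1934292203765348 /1605610931396484375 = 0.00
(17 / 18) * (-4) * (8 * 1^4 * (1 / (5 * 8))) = -0.76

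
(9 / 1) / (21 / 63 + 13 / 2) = 54 / 41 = 1.32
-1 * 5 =-5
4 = 4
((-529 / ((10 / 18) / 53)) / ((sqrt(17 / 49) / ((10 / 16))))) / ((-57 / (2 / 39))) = 196259 * sqrt(17) / 16796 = 48.18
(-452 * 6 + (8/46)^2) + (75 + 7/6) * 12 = -951126/529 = -1797.97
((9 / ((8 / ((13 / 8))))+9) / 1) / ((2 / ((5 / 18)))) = 385 / 256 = 1.50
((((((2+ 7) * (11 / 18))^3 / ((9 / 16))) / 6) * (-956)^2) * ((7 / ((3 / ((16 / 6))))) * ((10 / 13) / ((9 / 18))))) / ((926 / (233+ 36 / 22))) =159836950972160 / 1462617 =109281480.37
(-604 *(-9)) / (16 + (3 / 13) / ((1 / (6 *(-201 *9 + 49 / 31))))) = -42129 / 19271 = -2.19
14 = 14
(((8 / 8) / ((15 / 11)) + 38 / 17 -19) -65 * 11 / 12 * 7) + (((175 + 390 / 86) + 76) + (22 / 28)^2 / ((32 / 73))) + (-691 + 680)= -4290749401 / 22924160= -187.17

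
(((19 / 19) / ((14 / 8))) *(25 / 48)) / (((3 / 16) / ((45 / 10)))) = 50 / 7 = 7.14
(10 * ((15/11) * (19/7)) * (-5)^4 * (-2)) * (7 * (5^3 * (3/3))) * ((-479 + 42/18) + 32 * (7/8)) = 199796875000/11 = 18163352272.73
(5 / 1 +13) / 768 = 3 / 128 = 0.02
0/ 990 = 0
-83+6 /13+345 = 3412 /13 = 262.46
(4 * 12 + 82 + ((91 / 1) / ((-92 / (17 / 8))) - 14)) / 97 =83829 / 71392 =1.17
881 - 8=873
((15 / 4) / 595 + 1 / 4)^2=3721 / 56644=0.07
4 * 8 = 32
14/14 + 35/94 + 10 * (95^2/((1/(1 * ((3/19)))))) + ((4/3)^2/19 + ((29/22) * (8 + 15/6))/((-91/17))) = 65504439295/4597164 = 14248.88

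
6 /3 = 2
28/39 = 0.72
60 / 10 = 6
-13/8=-1.62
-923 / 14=-65.93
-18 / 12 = -3 / 2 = -1.50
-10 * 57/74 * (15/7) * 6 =-25650/259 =-99.03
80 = 80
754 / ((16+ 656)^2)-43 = -9708679 / 225792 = -43.00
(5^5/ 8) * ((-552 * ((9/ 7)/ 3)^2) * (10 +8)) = -34931250/ 49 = -712882.65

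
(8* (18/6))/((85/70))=336/17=19.76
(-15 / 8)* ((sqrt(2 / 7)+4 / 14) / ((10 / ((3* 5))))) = -45* sqrt(14) / 112 - 45 / 56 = -2.31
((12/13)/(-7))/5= -12/455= -0.03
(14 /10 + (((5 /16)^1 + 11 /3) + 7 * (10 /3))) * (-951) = -2184447 /80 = -27305.59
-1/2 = -0.50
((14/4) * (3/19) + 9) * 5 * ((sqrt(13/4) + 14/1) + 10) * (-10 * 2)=-435600/19 - 9075 * sqrt(13)/19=-24648.44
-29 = -29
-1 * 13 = -13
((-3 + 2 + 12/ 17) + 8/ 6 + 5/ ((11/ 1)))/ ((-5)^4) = 838/ 350625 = 0.00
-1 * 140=-140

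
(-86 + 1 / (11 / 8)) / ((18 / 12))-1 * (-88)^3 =22486700 / 33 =681415.15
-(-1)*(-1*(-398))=398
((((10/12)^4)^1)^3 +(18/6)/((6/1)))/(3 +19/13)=17322913309/126253375488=0.14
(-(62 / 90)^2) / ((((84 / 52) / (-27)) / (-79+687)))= 7595744 / 1575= 4822.69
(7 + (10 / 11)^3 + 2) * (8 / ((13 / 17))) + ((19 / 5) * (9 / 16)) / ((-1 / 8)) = 14692627 / 173030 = 84.91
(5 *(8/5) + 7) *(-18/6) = -45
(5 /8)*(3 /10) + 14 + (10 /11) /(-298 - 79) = 941209 /66352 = 14.19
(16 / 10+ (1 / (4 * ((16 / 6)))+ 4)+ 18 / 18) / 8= 0.84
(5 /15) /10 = 1 /30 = 0.03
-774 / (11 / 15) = -1055.45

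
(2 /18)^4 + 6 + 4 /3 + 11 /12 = 216517 /26244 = 8.25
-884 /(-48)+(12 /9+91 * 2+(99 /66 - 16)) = 749 /4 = 187.25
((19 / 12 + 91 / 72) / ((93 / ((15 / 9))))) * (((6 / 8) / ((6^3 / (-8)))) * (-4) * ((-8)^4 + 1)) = 23.23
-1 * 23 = -23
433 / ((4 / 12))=1299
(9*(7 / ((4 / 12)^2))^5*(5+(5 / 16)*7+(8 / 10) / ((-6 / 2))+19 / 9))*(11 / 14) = 10141709032917 / 160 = 63385681455.73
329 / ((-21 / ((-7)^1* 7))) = 2303 / 3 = 767.67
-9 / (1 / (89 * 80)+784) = -0.01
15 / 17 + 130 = 2225 / 17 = 130.88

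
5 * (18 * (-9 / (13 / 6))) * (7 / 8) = -8505 / 26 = -327.12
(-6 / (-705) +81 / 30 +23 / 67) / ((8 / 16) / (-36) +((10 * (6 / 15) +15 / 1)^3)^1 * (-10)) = -3459636 / 77756383345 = -0.00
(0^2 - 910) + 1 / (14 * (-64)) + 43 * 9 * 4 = 571647 / 896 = 638.00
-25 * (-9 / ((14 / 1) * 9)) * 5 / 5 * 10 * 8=142.86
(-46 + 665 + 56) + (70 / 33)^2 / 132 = 24258700 / 35937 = 675.03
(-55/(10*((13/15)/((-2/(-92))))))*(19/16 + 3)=-11055/19136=-0.58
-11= -11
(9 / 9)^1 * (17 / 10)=17 / 10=1.70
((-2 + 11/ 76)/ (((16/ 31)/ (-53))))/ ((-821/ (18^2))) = -18764703/ 249584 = -75.18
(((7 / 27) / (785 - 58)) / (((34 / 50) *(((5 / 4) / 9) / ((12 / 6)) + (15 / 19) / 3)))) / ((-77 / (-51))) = 760 / 727727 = 0.00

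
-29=-29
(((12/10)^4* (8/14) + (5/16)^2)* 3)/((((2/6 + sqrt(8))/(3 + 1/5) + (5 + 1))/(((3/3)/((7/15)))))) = 11363985369/8236802000-116354799* sqrt(2)/823680200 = 1.18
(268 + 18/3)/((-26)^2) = 137/338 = 0.41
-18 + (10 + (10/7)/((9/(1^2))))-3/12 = -2039/252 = -8.09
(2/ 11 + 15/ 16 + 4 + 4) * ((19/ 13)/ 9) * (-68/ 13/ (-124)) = 172805/ 2766192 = 0.06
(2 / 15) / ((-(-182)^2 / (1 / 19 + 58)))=-1103 / 4720170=-0.00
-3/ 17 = -0.18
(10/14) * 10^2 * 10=5000/7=714.29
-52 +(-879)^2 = 772589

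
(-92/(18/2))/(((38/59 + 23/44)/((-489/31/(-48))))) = -2433101/845091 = -2.88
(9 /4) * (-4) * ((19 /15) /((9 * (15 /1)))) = -0.08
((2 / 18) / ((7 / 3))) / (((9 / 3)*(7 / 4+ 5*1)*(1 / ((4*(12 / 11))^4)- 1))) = -262144 / 111169275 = -0.00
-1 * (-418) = 418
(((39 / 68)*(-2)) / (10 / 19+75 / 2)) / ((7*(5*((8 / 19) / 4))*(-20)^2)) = -14079 / 687820000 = -0.00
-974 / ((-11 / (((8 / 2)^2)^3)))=362682.18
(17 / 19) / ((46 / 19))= 17 / 46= 0.37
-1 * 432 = -432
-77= -77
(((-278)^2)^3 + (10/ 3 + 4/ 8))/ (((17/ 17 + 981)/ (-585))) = -540075700057500165/ 1964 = -274987627320519.43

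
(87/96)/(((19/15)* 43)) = 435/26144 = 0.02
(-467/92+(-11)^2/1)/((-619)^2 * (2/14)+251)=24885/11804152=0.00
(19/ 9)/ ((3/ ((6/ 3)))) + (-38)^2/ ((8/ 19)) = 185269/ 54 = 3430.91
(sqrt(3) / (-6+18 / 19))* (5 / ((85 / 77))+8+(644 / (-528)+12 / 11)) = -528713* sqrt(3) / 215424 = -4.25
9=9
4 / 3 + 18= 58 / 3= 19.33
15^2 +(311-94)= 442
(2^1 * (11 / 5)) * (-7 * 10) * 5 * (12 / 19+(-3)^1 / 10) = -9702 / 19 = -510.63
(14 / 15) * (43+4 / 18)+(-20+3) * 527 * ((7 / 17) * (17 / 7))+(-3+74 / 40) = -4816697 / 540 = -8919.81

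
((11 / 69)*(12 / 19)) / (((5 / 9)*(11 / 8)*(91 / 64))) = 18432 / 198835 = 0.09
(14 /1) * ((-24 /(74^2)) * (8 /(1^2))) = -672 /1369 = -0.49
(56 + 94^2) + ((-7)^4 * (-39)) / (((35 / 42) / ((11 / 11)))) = -517374 / 5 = -103474.80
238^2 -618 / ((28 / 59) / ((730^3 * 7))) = -3546084406856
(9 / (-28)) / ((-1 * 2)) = 9 / 56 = 0.16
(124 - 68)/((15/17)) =952/15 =63.47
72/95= 0.76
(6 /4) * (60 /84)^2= 75 /98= 0.77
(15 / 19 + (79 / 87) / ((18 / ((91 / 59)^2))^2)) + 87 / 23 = 684812628770867 / 149263543106316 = 4.59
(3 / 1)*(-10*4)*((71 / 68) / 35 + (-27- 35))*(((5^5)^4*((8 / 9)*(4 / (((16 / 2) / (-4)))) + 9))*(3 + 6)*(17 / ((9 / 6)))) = 522438321794782366071.43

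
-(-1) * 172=172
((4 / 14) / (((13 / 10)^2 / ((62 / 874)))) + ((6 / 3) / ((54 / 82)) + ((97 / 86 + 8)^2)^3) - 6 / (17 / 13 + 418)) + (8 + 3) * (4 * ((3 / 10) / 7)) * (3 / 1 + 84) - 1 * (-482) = 1291612036617770992886868163 / 2230579717351733442240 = 579047.69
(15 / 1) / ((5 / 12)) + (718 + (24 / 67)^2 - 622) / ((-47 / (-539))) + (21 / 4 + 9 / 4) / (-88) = 1138.32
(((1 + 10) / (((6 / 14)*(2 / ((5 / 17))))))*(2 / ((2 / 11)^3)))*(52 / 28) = 951665 / 408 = 2332.51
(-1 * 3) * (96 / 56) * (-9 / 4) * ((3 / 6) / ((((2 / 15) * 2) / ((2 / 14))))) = 1215 / 392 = 3.10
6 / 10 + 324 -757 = -2162 / 5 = -432.40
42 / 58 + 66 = 1935 / 29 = 66.72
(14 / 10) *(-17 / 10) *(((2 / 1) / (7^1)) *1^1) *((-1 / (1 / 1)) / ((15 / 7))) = 119 / 375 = 0.32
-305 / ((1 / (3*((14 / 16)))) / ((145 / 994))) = -132675 / 1136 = -116.79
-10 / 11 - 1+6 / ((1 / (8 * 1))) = 507 / 11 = 46.09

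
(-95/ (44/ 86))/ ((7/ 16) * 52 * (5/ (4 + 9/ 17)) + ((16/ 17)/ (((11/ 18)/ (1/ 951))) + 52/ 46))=-1012646990/ 143135283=-7.07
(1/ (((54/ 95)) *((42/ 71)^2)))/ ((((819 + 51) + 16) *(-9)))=-478895/ 759571344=-0.00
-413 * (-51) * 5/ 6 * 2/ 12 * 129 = 1509515/ 4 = 377378.75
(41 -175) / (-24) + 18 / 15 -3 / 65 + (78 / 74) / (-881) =34253363 / 5085132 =6.74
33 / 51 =11 / 17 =0.65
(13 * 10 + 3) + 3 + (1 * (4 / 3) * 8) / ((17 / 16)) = 7448 / 51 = 146.04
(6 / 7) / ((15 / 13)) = 26 / 35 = 0.74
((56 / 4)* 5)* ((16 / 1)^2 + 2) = 18060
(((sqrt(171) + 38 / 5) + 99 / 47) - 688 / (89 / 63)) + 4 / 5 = -9966099 / 20915 + 3*sqrt(19) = -463.43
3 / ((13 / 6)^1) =1.38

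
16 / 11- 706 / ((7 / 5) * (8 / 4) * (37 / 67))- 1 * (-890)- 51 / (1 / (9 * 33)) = -41914854 / 2849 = -14712.13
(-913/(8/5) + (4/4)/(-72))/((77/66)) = -20543/42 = -489.12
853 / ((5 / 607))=517771 / 5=103554.20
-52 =-52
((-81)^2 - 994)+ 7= 5574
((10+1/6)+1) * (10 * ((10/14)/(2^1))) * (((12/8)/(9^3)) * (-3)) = -0.25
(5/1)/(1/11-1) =-11/2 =-5.50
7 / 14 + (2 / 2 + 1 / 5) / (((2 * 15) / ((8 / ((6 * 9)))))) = 683 / 1350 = 0.51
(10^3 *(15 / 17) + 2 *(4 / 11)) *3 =495408 / 187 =2649.24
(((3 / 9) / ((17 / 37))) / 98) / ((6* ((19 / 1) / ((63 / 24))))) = 37 / 217056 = 0.00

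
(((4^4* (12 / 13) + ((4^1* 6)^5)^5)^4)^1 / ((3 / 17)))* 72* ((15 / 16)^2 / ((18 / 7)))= 4181439631898043877331032009702083796437513980505770731876315493791095277682215585813949247061037010784795252613041528584371340988499350467379200 / 28561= 146403824512378553878751900000000000000000000000000000000000000000000000000000000000000000000000000000000000000000000000000000000000000000000.00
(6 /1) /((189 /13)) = 26 /63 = 0.41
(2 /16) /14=1 /112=0.01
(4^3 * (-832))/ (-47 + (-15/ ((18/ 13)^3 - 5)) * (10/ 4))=548773888/ 319607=1717.03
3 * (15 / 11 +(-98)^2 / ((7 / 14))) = 633909 / 11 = 57628.09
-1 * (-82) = 82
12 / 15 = 4 / 5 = 0.80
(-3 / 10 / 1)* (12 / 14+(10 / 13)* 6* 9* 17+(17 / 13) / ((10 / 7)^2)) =-19318893 / 91000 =-212.30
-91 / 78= -1.17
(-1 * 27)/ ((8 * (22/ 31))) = -837/ 176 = -4.76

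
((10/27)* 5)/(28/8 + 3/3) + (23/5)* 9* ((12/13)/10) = 334306/78975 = 4.23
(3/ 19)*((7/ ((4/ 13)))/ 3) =91/ 76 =1.20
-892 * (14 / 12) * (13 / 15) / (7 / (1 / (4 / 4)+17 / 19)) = -23192 / 95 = -244.13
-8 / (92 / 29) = -58 / 23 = -2.52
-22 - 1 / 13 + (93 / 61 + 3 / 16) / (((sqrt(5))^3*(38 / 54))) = -287 / 13 + 45117*sqrt(5) / 463600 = -21.86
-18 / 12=-3 / 2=-1.50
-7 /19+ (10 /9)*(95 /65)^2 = 57943 /28899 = 2.01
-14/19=-0.74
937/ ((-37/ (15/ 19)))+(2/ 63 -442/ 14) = -2282326/ 44289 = -51.53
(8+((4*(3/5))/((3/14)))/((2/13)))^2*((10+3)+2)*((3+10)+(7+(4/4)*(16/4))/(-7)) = 7834368/7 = 1119195.43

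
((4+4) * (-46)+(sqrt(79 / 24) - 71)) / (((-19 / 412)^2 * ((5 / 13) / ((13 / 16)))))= -787092319 / 1805+1792921 * sqrt(474) / 21660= -434260.07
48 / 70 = 24 / 35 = 0.69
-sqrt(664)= -2 * sqrt(166)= -25.77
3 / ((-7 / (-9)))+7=76 / 7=10.86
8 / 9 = 0.89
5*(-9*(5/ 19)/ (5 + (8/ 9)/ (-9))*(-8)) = 145800/ 7543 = 19.33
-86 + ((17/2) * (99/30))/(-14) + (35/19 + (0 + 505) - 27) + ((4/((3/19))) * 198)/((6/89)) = 397913861/5320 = 74795.84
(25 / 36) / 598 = 25 / 21528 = 0.00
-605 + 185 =-420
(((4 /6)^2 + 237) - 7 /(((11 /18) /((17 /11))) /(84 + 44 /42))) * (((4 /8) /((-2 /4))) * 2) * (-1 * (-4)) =11047768 /1089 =10144.87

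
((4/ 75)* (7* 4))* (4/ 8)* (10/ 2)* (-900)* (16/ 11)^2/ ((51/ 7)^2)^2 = -688414720/ 272863107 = -2.52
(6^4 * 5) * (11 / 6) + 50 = 11930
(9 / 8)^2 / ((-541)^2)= 81 / 18731584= 0.00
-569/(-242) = 569/242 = 2.35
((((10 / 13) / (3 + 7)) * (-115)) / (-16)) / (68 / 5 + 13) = 575 / 27664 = 0.02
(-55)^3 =-166375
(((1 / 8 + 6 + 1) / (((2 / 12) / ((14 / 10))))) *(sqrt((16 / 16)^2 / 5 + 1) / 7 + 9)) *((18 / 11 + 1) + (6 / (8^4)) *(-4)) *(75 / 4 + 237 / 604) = 2929076613 *sqrt(30) / 34017280 + 184531826619 / 6803456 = 27594.87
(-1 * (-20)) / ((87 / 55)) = 1100 / 87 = 12.64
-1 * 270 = -270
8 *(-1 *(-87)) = 696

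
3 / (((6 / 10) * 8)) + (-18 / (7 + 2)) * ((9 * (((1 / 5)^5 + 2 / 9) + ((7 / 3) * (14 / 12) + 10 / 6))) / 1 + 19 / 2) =-2534519 / 25000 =-101.38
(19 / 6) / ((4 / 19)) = 361 / 24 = 15.04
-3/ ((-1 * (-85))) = -3/ 85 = -0.04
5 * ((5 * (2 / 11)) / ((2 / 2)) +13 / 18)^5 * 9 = 17578532489215 / 33812979552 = 519.88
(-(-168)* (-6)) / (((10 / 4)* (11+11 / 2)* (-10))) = 672 / 275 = 2.44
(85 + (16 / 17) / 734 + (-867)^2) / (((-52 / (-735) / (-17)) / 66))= -56881831472235 / 4771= -11922412800.72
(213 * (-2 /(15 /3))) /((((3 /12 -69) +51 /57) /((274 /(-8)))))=-43.00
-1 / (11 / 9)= -9 / 11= -0.82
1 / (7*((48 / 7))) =1 / 48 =0.02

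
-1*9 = -9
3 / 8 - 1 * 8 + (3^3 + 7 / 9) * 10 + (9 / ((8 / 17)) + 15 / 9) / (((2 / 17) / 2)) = 11225 / 18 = 623.61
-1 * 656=-656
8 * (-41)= -328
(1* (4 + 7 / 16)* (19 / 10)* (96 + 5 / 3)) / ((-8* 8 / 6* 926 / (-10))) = 395257 / 474112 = 0.83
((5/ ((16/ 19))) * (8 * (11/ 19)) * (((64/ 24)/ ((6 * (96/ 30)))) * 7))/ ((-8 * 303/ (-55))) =105875/ 174528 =0.61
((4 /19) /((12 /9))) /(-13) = -3 /247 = -0.01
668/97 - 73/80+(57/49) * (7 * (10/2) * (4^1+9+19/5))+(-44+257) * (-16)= -21091881/7760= -2718.03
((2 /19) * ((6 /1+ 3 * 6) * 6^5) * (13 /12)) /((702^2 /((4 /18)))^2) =32 /7394647221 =0.00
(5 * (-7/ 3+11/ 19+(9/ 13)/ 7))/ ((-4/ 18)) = 128805/ 3458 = 37.25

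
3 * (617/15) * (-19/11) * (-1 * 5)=1065.73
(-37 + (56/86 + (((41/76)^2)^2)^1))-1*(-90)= 77088047755/1434573568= 53.74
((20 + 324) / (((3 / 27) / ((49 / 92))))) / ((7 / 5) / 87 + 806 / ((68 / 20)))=280462770 / 40322887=6.96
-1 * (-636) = 636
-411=-411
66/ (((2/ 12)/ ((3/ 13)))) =1188/ 13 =91.38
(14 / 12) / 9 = 7 / 54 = 0.13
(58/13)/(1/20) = 1160/13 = 89.23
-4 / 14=-2 / 7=-0.29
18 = 18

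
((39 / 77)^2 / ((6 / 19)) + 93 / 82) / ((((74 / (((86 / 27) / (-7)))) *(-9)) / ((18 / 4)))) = 753575 / 125920102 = 0.01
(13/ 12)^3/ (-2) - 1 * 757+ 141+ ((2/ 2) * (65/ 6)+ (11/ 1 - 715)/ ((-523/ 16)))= -1056052135/ 1807488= -584.27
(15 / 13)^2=225 / 169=1.33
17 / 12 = 1.42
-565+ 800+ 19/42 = 9889/42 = 235.45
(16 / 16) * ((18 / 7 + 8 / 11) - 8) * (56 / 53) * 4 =-11584 / 583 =-19.87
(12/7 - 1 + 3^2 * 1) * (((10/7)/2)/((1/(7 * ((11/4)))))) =935/7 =133.57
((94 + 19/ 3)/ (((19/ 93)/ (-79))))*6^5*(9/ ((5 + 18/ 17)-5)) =-48722600304/ 19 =-2564347384.42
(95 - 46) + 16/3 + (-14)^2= 751/3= 250.33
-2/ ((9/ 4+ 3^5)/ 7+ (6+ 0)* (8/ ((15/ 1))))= -280/ 5353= -0.05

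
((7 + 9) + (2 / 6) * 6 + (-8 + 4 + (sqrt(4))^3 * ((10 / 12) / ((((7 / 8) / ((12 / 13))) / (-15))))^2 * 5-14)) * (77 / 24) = 26400000 / 1183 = 22316.15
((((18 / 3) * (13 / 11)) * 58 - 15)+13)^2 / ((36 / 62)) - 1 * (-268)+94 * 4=314855378 / 1089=289123.40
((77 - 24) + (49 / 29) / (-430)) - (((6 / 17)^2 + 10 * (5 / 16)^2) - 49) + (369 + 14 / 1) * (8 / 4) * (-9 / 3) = -506751560079 / 230645120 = -2197.11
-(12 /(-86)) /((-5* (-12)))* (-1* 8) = -4 /215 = -0.02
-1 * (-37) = 37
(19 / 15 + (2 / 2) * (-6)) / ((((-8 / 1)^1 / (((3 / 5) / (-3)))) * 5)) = -71 / 3000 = -0.02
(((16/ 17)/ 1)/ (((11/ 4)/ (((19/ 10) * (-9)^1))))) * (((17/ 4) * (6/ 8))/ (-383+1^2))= 513/ 10505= 0.05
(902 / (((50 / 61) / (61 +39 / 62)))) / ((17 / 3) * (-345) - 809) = -105119531 / 4284200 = -24.54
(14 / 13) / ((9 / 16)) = 224 / 117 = 1.91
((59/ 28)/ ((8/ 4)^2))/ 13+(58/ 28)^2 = 44145/ 10192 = 4.33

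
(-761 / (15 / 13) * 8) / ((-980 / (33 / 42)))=108823 / 25725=4.23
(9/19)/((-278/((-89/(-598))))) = -801/3158636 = -0.00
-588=-588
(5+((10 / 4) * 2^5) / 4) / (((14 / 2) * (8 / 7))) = 25 / 8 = 3.12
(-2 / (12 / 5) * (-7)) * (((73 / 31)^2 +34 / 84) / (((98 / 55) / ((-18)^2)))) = 594383625 / 94178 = 6311.28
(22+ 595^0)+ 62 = 85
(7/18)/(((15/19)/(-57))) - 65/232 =-296057/10440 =-28.36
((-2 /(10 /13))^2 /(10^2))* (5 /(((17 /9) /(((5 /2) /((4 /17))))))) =1521 /800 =1.90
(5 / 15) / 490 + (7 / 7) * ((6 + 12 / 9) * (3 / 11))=2941 / 1470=2.00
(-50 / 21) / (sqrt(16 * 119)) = -25 * sqrt(119) / 4998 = -0.05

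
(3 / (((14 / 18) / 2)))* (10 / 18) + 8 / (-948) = 7096 / 1659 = 4.28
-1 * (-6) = 6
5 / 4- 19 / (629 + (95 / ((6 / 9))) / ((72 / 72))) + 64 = 402571 / 6172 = 65.23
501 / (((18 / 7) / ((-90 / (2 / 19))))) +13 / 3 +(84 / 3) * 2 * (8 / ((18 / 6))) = -998573 / 6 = -166428.83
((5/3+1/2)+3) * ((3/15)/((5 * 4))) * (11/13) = 341/7800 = 0.04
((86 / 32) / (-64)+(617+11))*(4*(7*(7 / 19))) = 31508421 / 4864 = 6477.88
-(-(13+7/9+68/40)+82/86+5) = 36859/3870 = 9.52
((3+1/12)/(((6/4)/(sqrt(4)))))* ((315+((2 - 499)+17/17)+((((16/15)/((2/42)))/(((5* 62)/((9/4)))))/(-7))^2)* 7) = -28156615459/5405625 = -5208.76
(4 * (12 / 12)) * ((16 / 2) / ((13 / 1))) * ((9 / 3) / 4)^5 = 243 / 416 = 0.58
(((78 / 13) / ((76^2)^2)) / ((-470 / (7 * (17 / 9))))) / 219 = -119 / 5150953163520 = -0.00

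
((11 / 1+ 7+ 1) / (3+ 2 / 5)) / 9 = 95 / 153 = 0.62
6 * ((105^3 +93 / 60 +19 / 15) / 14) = 69457669 / 140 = 496126.21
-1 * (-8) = 8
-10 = -10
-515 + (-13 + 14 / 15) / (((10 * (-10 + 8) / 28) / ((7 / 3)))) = -107006 / 225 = -475.58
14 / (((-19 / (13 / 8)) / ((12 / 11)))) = -273 / 209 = -1.31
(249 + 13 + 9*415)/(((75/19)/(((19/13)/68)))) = 1442917/66300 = 21.76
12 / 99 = 4 / 33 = 0.12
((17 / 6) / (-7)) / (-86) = 0.00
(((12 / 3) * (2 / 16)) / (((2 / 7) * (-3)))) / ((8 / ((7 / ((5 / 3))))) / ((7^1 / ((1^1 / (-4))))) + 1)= -343 / 548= -0.63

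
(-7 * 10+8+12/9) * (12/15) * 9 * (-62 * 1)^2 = -8395296/5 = -1679059.20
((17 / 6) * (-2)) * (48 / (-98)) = 136 / 49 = 2.78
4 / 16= 1 / 4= 0.25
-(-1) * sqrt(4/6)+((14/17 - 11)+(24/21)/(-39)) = -47365/4641+sqrt(6)/3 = -9.39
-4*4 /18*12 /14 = -16 /21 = -0.76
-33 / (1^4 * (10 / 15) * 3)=-33 / 2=-16.50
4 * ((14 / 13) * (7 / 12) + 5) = 22.51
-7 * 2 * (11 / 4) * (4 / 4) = -77 / 2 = -38.50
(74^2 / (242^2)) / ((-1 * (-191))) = 1369 / 2796431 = 0.00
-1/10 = -0.10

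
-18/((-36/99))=99/2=49.50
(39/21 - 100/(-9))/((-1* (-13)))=817/819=1.00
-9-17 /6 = -71 /6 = -11.83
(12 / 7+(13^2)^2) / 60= 199939 / 420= 476.05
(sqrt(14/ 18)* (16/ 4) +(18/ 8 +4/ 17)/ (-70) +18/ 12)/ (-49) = -0.10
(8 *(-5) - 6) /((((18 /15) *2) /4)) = -230 /3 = -76.67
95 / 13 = 7.31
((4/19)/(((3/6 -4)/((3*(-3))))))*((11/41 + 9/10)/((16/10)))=4311/10906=0.40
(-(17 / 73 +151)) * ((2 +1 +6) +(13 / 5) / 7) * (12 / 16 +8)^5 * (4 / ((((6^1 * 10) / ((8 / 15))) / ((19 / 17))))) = -10754679250 / 3723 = -2888713.20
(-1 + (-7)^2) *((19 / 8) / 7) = 114 / 7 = 16.29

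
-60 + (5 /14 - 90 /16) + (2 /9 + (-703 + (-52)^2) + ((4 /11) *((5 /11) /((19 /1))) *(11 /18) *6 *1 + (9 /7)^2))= 1428722231 /737352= 1937.64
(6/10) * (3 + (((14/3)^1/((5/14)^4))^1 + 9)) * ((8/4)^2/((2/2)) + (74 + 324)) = 225250248/3125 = 72080.08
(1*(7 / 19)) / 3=7 / 57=0.12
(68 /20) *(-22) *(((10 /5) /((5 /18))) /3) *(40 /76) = -8976 /95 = -94.48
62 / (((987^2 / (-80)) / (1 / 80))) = -0.00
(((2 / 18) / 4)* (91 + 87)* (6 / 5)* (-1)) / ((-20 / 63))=1869 / 100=18.69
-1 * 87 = -87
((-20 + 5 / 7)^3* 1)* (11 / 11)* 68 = -167305500 / 343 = -487771.14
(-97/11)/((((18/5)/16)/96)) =-124160/33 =-3762.42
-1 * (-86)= 86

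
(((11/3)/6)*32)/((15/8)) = 1408/135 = 10.43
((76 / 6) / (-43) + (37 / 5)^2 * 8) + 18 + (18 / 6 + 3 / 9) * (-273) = -1464842 / 3225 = -454.21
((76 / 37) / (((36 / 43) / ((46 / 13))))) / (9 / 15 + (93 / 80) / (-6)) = 21.37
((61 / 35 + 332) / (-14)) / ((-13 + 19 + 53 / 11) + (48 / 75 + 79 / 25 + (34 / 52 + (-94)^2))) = -1670383 / 620208631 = -0.00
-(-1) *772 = 772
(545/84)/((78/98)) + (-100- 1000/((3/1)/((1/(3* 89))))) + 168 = 1039957/13884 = 74.90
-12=-12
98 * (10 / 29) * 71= 69580 / 29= 2399.31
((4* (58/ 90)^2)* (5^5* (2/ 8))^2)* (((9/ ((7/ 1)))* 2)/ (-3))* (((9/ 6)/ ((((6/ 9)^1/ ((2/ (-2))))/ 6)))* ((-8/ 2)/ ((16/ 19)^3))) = -2253288671875/ 28672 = -78588472.09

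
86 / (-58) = -43 / 29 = -1.48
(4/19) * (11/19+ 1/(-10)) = 0.10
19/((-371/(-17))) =323/371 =0.87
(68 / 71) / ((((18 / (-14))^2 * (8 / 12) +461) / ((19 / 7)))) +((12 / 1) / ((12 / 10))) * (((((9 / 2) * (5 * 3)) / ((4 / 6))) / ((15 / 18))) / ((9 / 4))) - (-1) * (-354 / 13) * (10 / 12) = 10811583997 / 20899489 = 517.31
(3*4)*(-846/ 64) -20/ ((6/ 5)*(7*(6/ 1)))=-80147/ 504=-159.02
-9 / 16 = -0.56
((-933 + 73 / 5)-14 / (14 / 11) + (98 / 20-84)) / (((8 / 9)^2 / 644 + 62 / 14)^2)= -343026512577 / 6674514722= -51.39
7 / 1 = 7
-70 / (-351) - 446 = -156476 / 351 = -445.80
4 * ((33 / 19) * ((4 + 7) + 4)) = 104.21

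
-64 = -64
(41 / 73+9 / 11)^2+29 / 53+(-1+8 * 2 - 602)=-19976887146 / 34174877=-584.55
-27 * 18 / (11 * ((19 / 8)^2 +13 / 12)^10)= -33086326895807437643710464 / 141466988273349665206543917251411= -0.00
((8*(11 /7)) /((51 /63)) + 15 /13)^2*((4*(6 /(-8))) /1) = -40781907 /48841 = -834.99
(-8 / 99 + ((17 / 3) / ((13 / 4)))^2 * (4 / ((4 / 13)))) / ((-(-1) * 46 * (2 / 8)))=11280 / 3289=3.43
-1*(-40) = 40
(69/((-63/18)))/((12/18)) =-207/7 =-29.57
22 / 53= 0.42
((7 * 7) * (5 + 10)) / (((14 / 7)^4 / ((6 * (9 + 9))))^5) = 10546446645 / 1024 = 10299264.30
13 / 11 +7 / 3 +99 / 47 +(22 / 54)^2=2181274 / 376893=5.79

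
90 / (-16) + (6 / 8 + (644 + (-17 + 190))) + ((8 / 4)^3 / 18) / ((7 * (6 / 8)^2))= 3684311 / 4536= 812.24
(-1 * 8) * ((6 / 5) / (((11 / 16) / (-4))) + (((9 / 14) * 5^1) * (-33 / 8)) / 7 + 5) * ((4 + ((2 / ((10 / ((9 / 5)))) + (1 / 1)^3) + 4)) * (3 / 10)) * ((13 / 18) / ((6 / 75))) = 84735417 / 107800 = 786.04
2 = 2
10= 10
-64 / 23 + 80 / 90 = -392 / 207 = -1.89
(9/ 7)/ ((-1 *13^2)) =-9/ 1183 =-0.01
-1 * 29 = -29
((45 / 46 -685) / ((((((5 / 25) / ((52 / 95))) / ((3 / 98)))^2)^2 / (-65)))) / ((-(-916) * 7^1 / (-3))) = -4055577745050 / 3956963482114307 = -0.00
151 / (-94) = -151 / 94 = -1.61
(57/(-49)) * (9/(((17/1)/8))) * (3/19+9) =-37584/833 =-45.12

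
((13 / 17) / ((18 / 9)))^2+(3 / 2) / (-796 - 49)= 141071 / 976820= 0.14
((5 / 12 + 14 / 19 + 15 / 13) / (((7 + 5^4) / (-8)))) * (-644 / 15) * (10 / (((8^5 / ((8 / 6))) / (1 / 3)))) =1101079 / 6473945088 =0.00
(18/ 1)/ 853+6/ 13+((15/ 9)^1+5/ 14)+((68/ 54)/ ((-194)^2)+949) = 18763308019891/ 19719579789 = 951.51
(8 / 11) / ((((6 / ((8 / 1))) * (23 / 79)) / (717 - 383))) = 844352 / 759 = 1112.45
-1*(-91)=91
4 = 4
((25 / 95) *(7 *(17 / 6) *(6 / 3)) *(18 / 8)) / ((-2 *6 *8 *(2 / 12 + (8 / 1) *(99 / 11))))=-0.00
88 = 88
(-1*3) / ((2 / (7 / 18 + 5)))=-97 / 12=-8.08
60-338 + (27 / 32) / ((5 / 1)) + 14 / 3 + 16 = -123439 / 480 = -257.16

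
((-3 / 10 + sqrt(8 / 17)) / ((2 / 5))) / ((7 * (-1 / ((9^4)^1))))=19683 / 28 - 32805 * sqrt(34) / 119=-904.47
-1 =-1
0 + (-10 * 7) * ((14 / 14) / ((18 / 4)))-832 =-7628 / 9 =-847.56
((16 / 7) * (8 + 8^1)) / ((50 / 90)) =2304 / 35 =65.83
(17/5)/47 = 17/235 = 0.07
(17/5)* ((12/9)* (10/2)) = 68/3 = 22.67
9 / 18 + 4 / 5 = 13 / 10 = 1.30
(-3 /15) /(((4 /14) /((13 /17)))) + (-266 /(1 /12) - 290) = -592031 /170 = -3482.54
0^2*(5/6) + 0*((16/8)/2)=0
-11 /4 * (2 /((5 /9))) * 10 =-99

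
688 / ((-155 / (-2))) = 8.88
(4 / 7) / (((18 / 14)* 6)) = 2 / 27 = 0.07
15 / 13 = 1.15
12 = 12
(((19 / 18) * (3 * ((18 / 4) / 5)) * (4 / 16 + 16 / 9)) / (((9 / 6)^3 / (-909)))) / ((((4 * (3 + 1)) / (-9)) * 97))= 140087 / 15520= 9.03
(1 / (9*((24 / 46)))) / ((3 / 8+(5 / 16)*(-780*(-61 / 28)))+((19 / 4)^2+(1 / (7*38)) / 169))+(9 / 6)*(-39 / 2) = -157334526973 / 5379028884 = -29.25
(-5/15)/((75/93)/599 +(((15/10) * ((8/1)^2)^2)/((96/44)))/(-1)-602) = 18569/190406451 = 0.00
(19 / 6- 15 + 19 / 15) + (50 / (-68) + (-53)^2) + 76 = 732793 / 255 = 2873.70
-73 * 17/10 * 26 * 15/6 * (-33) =532389/2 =266194.50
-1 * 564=-564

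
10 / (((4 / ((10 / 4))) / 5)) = 125 / 4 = 31.25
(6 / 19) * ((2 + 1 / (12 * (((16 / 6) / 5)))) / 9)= 23 / 304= 0.08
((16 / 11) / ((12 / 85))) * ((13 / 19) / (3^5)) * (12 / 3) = 17680 / 152361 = 0.12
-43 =-43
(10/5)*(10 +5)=30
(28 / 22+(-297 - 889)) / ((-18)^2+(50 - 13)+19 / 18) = -3.27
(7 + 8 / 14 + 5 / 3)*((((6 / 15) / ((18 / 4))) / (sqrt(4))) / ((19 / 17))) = 6596 / 17955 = 0.37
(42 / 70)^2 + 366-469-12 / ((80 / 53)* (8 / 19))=-97217 / 800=-121.52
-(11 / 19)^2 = -121 / 361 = -0.34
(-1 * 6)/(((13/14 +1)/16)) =-448/9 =-49.78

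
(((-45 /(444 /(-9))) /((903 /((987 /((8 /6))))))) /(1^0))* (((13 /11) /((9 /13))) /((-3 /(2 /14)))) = -119145 /1960112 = -0.06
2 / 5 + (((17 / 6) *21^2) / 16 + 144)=35599 / 160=222.49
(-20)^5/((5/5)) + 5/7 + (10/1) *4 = -22399715/7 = -3199959.29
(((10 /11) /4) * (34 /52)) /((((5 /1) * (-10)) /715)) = -17 /8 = -2.12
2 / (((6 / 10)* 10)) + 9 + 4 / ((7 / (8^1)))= 292 / 21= 13.90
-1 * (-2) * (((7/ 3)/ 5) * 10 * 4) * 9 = 336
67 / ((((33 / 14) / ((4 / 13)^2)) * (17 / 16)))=240128 / 94809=2.53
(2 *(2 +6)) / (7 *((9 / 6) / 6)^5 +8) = 16384 / 8199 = 2.00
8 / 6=4 / 3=1.33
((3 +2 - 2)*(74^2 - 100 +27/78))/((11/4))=838710/143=5865.10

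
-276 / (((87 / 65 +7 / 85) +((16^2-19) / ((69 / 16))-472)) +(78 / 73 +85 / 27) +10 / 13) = 2765131668 / 4114002887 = 0.67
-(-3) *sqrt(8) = 6 *sqrt(2) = 8.49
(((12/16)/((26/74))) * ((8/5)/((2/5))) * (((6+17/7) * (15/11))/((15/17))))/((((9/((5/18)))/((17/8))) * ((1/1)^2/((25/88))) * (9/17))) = 1340634875/342486144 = 3.91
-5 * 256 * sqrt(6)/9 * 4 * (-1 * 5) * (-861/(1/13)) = -95513600 * sqrt(6)/3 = -77986527.83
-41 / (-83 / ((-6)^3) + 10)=-8856 / 2243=-3.95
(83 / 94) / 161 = 83 / 15134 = 0.01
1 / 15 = 0.07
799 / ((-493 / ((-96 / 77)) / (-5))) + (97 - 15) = 160546 / 2233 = 71.90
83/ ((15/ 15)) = 83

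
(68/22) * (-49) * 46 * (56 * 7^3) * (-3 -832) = 1229140280480/11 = 111740025498.18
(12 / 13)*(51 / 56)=153 / 182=0.84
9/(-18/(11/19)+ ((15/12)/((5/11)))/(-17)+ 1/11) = -612/2119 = -0.29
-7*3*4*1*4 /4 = -84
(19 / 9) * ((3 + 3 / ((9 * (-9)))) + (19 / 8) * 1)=11.27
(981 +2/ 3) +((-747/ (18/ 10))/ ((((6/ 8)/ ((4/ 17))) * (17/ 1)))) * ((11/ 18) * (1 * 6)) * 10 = 1822915/ 2601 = 700.85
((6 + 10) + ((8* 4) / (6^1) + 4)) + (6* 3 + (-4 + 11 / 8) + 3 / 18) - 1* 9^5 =-59008.12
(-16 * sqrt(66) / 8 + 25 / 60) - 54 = -643 / 12 - 2 * sqrt(66) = -69.83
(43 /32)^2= 1849 /1024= 1.81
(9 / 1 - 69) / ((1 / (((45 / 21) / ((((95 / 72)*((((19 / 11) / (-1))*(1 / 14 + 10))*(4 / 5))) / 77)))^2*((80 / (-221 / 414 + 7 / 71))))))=298139193918720000 / 334803380507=890490.39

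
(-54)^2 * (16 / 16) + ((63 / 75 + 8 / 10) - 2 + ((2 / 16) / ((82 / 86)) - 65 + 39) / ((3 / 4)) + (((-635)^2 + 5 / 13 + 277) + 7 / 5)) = 32490475373 / 79950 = 406384.93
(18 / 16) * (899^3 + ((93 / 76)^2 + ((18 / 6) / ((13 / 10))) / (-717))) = 117351872400555459 / 143568256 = 817394288.06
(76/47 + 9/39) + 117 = 72616/611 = 118.85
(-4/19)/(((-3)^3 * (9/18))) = 8/513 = 0.02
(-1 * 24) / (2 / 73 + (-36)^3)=876 / 1702943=0.00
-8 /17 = -0.47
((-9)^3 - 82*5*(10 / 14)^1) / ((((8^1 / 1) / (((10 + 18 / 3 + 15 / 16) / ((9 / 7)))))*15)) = -1938463 / 17280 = -112.18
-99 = -99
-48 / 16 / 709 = -3 / 709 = -0.00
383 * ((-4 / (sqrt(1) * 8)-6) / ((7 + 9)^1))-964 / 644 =-809331 / 5152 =-157.09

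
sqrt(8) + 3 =2 * sqrt(2) + 3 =5.83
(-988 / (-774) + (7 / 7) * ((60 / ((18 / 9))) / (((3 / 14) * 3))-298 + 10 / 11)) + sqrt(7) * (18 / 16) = -1060622 / 4257 + 9 * sqrt(7) / 8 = -246.17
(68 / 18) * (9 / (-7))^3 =-2754 / 343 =-8.03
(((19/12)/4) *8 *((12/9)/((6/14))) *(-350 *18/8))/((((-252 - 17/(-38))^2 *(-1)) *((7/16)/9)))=230462400/91374481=2.52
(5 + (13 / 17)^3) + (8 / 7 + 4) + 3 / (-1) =261029 / 34391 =7.59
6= 6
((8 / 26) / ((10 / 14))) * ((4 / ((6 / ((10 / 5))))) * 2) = 224 / 195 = 1.15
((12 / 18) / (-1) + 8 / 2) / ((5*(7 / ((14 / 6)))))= 2 / 9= 0.22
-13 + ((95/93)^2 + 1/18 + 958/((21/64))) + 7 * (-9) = 38272837/13454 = 2844.72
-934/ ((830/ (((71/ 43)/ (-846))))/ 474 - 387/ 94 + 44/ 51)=25114835964/ 24212304269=1.04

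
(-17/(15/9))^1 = -51/5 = -10.20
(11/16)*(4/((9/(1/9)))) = 11/324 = 0.03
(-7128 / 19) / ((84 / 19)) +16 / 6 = -1726 / 21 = -82.19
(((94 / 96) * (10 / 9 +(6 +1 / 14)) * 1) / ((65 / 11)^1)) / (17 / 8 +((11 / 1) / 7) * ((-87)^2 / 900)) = 2339425 / 30153708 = 0.08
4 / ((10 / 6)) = 12 / 5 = 2.40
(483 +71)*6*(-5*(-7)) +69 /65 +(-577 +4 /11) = 82771564 /715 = 115764.43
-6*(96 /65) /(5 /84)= -48384 /325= -148.87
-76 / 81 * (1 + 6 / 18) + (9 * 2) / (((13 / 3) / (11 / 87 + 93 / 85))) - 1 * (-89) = 722775259 / 7786935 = 92.82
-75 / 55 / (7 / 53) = -795 / 77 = -10.32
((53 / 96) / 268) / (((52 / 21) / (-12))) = -0.01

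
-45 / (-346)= 45 / 346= 0.13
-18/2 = -9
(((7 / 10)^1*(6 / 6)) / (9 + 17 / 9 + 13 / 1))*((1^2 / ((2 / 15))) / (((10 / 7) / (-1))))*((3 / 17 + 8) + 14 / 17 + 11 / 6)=-5733 / 3440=-1.67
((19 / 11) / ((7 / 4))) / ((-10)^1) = -38 / 385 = -0.10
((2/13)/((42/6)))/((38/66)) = 66/1729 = 0.04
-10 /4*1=-2.50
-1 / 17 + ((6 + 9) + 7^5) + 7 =286092 / 17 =16828.94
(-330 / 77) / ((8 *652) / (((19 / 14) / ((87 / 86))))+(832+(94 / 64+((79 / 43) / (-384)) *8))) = -2352960 / 2592210901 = -0.00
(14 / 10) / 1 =7 / 5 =1.40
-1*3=-3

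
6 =6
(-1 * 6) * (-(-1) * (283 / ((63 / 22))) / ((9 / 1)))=-12452 / 189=-65.88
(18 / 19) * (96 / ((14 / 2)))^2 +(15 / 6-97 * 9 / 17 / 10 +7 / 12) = 167257177 / 949620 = 176.13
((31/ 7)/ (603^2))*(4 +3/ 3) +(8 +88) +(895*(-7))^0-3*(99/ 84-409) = 13443716177/ 10181052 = 1320.46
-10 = -10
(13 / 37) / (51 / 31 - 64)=-403 / 71521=-0.01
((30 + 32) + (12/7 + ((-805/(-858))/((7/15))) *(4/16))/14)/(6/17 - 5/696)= 10306702863/57331274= 179.77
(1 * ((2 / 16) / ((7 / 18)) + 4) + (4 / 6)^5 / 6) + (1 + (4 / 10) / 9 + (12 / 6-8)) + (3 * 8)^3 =1410814961 / 102060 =13823.39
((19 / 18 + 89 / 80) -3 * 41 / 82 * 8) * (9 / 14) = -7079 / 1120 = -6.32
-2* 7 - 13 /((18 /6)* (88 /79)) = -4723 /264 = -17.89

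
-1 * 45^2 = -2025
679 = 679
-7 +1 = -6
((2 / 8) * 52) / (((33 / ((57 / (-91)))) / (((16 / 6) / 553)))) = -152 / 127743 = -0.00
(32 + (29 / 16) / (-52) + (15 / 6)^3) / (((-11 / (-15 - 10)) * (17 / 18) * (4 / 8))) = 8908875 / 38896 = 229.04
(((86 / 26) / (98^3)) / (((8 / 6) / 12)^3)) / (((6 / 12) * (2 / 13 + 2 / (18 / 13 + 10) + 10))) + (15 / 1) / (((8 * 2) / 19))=333196540917 / 18705249808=17.81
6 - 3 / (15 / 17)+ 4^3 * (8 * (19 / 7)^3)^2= 963501172317 / 588245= 1637924.97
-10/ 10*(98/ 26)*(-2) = 98/ 13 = 7.54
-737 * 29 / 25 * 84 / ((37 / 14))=-25134648 / 925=-27172.59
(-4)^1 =-4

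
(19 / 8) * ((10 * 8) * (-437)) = -83030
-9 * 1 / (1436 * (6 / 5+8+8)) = -45 / 123496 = -0.00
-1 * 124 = -124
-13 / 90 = -0.14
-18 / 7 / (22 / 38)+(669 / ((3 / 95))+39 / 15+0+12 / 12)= 8155901 / 385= 21184.16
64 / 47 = 1.36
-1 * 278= -278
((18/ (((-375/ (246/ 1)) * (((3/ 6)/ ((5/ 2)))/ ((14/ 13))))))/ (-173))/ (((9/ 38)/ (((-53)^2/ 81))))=245079632/ 4554225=53.81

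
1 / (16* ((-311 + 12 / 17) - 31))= -0.00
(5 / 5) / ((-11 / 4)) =-0.36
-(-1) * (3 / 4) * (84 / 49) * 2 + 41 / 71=1565 / 497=3.15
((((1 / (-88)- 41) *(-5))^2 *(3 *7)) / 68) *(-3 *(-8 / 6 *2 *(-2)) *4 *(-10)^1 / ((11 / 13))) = 444474064125 / 45254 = 9821763.03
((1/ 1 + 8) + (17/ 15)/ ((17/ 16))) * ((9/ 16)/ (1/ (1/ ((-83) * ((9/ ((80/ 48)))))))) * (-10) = 755/ 5976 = 0.13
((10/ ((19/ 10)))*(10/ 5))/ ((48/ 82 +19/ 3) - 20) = -24600/ 30571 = -0.80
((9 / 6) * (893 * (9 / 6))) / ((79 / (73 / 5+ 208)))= 8945181 / 1580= 5661.51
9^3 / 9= 81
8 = 8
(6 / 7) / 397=6 / 2779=0.00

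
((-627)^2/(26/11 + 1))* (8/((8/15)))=64866285/37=1753142.84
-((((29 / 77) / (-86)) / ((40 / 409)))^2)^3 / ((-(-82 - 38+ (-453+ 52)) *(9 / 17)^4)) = -0.00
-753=-753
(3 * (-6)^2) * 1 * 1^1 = 108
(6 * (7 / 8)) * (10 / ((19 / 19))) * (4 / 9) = 70 / 3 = 23.33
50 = 50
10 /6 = 5 /3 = 1.67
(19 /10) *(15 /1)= 28.50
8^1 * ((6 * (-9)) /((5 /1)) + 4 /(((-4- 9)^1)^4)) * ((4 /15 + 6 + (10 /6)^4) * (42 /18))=-489098269072 /173508075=-2818.88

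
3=3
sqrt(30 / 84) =sqrt(70) / 14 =0.60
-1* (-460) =460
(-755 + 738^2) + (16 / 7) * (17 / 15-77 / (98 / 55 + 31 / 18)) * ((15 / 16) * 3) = 13204003156 / 24283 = 543755.02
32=32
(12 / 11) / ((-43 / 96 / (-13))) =14976 / 473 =31.66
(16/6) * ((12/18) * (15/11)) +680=22520/33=682.42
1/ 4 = 0.25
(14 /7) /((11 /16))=32 /11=2.91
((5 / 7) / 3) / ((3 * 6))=5 / 378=0.01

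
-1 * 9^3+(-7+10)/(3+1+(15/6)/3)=-21123/29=-728.38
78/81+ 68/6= 332/27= 12.30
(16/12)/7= 0.19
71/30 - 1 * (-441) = 13301/30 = 443.37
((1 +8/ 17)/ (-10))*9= -1.32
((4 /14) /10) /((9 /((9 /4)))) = 1 /140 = 0.01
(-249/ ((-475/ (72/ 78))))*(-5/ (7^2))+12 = 723192/ 60515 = 11.95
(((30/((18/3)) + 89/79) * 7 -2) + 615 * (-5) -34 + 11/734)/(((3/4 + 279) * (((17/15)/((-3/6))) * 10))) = 10465105/21628778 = 0.48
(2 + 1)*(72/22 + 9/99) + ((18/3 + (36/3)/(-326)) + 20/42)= 622415/37653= 16.53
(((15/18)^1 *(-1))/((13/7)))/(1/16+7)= -280/4407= -0.06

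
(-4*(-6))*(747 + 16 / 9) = 53912 / 3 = 17970.67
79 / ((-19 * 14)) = -79 / 266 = -0.30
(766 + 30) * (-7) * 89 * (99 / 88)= -557896.50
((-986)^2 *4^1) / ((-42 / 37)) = -71942504 / 21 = -3425833.52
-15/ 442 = -0.03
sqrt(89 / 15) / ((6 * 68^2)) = sqrt(1335) / 416160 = 0.00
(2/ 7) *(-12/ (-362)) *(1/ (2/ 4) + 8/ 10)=24/ 905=0.03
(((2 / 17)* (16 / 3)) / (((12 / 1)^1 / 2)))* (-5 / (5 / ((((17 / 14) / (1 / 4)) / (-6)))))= 16 / 189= 0.08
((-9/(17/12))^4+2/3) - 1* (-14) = 411821612/250563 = 1643.59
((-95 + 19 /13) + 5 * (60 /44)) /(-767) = 12401 /109681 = 0.11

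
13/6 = 2.17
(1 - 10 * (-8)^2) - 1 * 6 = -645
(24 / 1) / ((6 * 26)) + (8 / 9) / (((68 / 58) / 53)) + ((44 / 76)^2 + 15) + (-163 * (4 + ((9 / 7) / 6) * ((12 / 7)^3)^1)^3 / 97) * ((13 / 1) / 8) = -291343328790231208994 / 964029223941742413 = -302.21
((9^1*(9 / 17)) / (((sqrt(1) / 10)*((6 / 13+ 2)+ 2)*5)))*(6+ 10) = 16848 / 493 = 34.17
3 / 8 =0.38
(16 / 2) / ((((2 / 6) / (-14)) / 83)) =-27888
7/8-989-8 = -7969/8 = -996.12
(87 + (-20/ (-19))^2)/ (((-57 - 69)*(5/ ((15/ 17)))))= -1871/ 15162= -0.12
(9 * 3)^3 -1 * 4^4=19427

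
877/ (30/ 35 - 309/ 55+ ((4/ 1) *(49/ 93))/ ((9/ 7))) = -282608865/ 1006001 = -280.92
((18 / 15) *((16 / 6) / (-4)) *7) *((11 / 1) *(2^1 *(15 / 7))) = -264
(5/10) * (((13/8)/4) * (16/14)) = 13/56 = 0.23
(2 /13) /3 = 2 /39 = 0.05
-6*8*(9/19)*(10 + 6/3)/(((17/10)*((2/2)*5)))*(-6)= 192.59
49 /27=1.81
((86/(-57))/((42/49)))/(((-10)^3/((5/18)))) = 301/615600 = 0.00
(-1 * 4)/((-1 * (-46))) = -2/23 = -0.09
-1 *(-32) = 32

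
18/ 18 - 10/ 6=-2/ 3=-0.67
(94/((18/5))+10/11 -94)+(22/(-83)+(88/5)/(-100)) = -67.42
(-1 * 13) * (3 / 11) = -39 / 11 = -3.55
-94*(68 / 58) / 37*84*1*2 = -536928 / 1073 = -500.40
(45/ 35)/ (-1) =-9/ 7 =-1.29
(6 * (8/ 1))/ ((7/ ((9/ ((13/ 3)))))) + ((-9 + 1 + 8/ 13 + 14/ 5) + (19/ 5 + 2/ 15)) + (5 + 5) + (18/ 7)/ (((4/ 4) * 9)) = 2507/ 105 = 23.88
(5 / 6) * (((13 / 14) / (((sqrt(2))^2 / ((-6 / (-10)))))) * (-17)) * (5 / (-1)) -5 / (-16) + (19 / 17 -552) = -1010715 / 1904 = -530.84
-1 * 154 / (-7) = 22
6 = 6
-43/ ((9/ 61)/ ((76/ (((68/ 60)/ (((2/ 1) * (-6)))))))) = 3986960/ 17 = 234527.06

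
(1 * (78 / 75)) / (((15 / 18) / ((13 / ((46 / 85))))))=17238 / 575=29.98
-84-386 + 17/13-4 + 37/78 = -36833/78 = -472.22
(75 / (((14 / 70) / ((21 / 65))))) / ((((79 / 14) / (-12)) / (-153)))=40483800 / 1027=39419.47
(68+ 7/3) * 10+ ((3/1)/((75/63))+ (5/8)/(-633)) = 29786969/42200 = 705.85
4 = 4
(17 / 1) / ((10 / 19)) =323 / 10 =32.30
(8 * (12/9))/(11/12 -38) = -0.29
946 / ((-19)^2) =946 / 361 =2.62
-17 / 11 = -1.55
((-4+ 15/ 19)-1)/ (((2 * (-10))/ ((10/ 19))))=40/ 361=0.11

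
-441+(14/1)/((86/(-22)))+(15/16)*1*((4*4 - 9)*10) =-130361/344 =-378.96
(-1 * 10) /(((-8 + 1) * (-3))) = -10 /21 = -0.48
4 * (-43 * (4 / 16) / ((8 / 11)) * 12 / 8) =-1419 / 16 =-88.69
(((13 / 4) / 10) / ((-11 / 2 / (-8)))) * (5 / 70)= 13 / 385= 0.03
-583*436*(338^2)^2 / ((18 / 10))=-16587916840763840 / 9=-1843101871195982.22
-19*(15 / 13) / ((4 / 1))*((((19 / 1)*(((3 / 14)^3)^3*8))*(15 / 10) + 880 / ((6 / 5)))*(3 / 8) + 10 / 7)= -3255444037881405 / 2148748865536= -1515.04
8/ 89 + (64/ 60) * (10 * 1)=2872/ 267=10.76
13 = 13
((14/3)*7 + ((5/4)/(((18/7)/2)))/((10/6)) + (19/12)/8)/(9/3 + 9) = 3211/1152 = 2.79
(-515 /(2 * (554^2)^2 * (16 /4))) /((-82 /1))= 515 /61793514772736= 0.00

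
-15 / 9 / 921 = -5 / 2763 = -0.00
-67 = -67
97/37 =2.62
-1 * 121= -121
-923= -923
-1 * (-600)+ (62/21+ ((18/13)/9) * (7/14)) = 164627/273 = 603.03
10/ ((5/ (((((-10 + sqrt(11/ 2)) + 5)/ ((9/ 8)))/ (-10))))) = 8/ 9 - 4 * sqrt(22)/ 45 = 0.47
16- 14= 2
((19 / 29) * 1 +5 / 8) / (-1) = -297 / 232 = -1.28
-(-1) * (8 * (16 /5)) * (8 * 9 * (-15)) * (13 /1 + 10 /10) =-387072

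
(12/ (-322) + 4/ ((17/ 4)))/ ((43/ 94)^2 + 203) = 21860264/ 4914439509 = 0.00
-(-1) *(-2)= -2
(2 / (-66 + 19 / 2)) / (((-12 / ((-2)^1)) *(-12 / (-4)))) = -2 / 1017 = -0.00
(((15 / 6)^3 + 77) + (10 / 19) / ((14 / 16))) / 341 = 99193 / 362824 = 0.27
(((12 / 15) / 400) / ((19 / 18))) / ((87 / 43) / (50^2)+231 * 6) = 1290 / 943635551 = 0.00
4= 4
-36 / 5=-7.20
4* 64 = 256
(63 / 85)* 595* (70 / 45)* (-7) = -4802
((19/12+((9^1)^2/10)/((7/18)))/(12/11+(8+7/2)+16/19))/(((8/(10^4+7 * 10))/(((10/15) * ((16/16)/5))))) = 280.02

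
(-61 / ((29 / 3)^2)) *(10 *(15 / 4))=-41175 / 1682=-24.48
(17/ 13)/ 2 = 17/ 26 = 0.65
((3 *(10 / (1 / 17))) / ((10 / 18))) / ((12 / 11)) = 1683 / 2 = 841.50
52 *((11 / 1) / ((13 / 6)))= 264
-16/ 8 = -2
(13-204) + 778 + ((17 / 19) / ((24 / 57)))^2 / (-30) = 1126751 / 1920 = 586.85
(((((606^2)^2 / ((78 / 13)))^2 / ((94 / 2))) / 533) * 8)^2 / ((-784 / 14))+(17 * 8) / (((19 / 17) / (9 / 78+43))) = -2041958785472578405803422232963864919667932 / 4392868207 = -464834975522082264418688100000000.00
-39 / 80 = -0.49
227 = 227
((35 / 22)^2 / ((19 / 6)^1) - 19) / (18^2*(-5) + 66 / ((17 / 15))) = 0.01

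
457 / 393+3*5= 6352 / 393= 16.16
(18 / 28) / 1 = 9 / 14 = 0.64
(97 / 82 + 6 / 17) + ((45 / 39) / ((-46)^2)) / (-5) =29445223 / 19173076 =1.54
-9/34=-0.26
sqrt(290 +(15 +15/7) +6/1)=4*sqrt(959)/7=17.70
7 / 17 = 0.41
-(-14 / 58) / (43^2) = 7 / 53621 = 0.00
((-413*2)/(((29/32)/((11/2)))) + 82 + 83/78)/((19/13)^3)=-1884592853/1193466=-1579.09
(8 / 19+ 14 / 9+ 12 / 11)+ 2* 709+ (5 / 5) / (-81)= 24057043 / 16929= 1421.06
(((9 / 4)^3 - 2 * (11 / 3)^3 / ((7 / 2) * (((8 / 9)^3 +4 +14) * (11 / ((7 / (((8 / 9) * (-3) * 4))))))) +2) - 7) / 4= 2827357 / 1745152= 1.62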